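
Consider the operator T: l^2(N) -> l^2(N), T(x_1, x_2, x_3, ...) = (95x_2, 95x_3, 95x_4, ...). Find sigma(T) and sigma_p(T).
sigma(T) = closed disk {z in C : |z| ≤ 95}; sigma_p(T) = open disk {z in C : |z| < 95}

Note T = 95·V where V is the unit left shift (V x)_k = x_{k+1}; so sigma(T) = 95·sigma(V) and ||T|| = 95||V||. ||T x||^2 = 9025sum_{k≥2} |x_k|^2 ≤ 9025||x||^2, with equality on {x : x_1 = 0}, so ||T|| = 95. For any lambda with |lambda| < 95, set r = lambda/95 (|r| < 1); the vector x = (1, r, r^2, ...) is in l^2 and satisfies T x = 95(r, r^2, ...) = lambda x, so lambda is an eigenvalue. On the boundary |lambda| = 95 the geometric series diverges, so no l^2 eigenvector exists, but these lambda lie in the approximate point spectrum. Hence sigma(T) is the closed disk of radius 95 and sigma_p(T) is the open disk.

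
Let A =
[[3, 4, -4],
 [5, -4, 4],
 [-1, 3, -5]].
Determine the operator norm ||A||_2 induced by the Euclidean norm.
||A||_2 ≈ 10.0531 (= sqrt(largest eigenvalue of A^T A))

||A||_2 = sigma_max(A) = sqrt(lambda_max(A^T A)). Form the symmetric matrix M = A^T A =
[[35, -11, 13],
 [-11, 41, -47],
 [13, -47, 57]].
Its characteristic polynomial (trace, sum of principal 2x2 minors, determinant of M give the coefficients) is
  p(λ) = det(λ I - M) = λ^3 - 133λ^2 + 3268λ - 4096.
No integer candidate from the rational root theorem (±divisors of 4096) is a root, so the roots are irrational. The cubic discriminant is Δ = 42355590800 > 0, so there are three distinct real roots. p(1) = -960 and p(2) = 1916 have opposite signs, so a root lies in (1, 2); Newton's method refines it to λ ≈ 1.324. p(30) = 1244 and p(31) = -810 have opposite signs, so a root lies in (30, 31); Newton's method refines it to λ ≈ 30.6104. p(101) = -460 and p(102) = 6716 have opposite signs, so a root lies in (101, 102); Newton's method refines it to λ ≈ 101.0656. Check (Vieta): the three roots sum to 133, matching tr M = 133.
So the eigenvalues of A^T A are ≈ 1.324, 30.6104, 101.0656 (all ≥ 0, as they must be for A^T A). The largest is λ_max ≈ 101.0656, hence ||A||_2 = sqrt(λ_max) ≈ 10.0531.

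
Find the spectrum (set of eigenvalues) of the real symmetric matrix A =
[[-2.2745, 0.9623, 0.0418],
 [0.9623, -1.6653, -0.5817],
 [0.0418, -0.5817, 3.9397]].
sigma(A) ≈ {-3, -1, 4}

A is real symmetric, so its spectrum consists of real eigenvalues. Expanding the characteristic polynomial of the displayed matrix gives
  det(λ I - A) = p(λ) = λ^3 + (0)λ^2 + (-13)λ + (-12).
Solving p(λ) = 0 yields eigenvalues ≈ -3, -1, 4. (A is shown rounded to 4 decimals, so these recover the underlying integer eigenvalues to within that precision.)
Verification: the trace of A = 0 equals the sum of eigenvalues 0, and det(A) ≈ 12.0000 matches the eigenvalue product 12.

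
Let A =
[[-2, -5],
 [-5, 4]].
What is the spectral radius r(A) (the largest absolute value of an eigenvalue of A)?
r(A) = (2 + sqrt(136))/2 ≈ 6.831

The eigenvalues of A are the roots of its characteristic polynomial. With M = A (coefficients from the trace and determinant):
  p(λ) = det(λ I - M) = λ^2 - 2λ - 33.
For λ^2 - 2λ - 33 the discriminant is 136. It is nonnegative but not a perfect square, so the roots are real and irrational: λ = (2 ± sqrt(136))/2 ≈ 6.831, -4.831.
Thus the eigenvalues (to 4 decimals) are 6.831 (modulus 6.831); -4.831 (modulus 4.831). The spectral radius is the largest modulus: r(A) = (2 + sqrt(136))/2 ≈ 6.831. (Cross-check: r(A) ≤ ||A||_2 ≈ 6.831; equality holds whenever A is normal, though it can also hold for some non-normal A.)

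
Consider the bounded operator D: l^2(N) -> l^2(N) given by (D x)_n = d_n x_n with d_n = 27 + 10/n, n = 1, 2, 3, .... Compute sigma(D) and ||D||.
sigma(D) = {27 + 10/n : n ≥ 1} ∪ {27}; ||D|| = 37

A bounded diagonal operator on l^2 with diagonal entries d_n has spectrum equal to the closure of {d_n : n ≥ 1}: every d_n is an eigenvalue (with eigenvector e_n), so {d_n} ⊂ sigma(D); the spectrum is closed, so its closure is too; and for lambda not in the closure, (D - lambda I) has bounded inverse (the diagonal entries 1/(d_n - lambda) are bounded). For our sequence d_n = 27 + 10/n, n = 1, 2, 3, ...:
  - {d_n} = {27 + 10/n : n ≥ 1}; the only limit point is 27
  - closure = {27 + 10/n : n ≥ 1} ∪ {27}
For the norm: a diagonal operator has ||D|| = sup_n |d_n|. Here d_n = 27 + 10/n is positive and decreasing, so sup_n |d_n| = d_1 = 27 + 10 = 37. So ||D|| = 37.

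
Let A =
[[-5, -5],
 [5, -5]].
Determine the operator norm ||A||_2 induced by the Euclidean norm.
||A||_2 = sqrt(50) ≈ 7.0711 (= sqrt(largest eigenvalue of A^T A))

||A||_2 = sigma_max(A) = sqrt(lambda_max(A^T A)). Form the symmetric matrix M = A^T A =
[[50, 0],
 [0, 50]].
Its characteristic polynomial (trace, determinant of M give the coefficients) is
  p(λ) = det(λ I - M) = λ^2 - 100λ + 2500.
For λ^2 - 100λ + 2500 the discriminant is 0. It is a perfect square (0^2), so the roots are rational: λ = (100 ± 0)/2 = 50, 50.
So the eigenvalues of A^T A are ≈ 50, 50 (all ≥ 0, as they must be for A^T A). The largest is λ_max = 50, hence ||A||_2 = sqrt(λ_max) = sqrt(50) ≈ 7.0711.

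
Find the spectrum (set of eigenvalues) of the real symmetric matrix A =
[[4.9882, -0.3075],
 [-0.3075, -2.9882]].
sigma(A) ≈ {-3, 5}

A is real symmetric, so its spectrum consists of real eigenvalues. Expanding the characteristic polynomial of the displayed matrix gives
  det(λ I - A) = p(λ) = λ^2 + (-2)λ + (-15).
Solving p(λ) = 0 yields eigenvalues ≈ -3, 5. (A is shown rounded to 4 decimals, so these recover the underlying integer eigenvalues to within that precision.)
Verification: the trace of A = 2 equals the sum of eigenvalues 2, and det(A) ≈ -15.0003 matches the eigenvalue product -15.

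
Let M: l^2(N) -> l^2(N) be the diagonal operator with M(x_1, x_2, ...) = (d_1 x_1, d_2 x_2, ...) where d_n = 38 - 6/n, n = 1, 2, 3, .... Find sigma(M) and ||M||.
sigma(M) = {38 - 6/n : n ≥ 1} ∪ {38}; ||M|| = 38

A bounded diagonal operator on l^2 with diagonal entries d_n has spectrum equal to the closure of {d_n : n ≥ 1}: every d_n is an eigenvalue (with eigenvector e_n), so {d_n} ⊂ sigma(M); the spectrum is closed, so its closure is too; and for lambda not in the closure, (M - lambda I) has bounded inverse (the diagonal entries 1/(d_n - lambda) are bounded). For our sequence d_n = 38 - 6/n, n = 1, 2, 3, ...:
  - {d_n} = {38 - 6/n : n ≥ 1}; the only limit point is 38
  - closure = {38 - 6/n : n ≥ 1} ∪ {38}
For the norm: a diagonal operator has ||M|| = sup_n |d_n|. Here d_n = 38 - 6/n increases monotonically from d_1 = 32 toward 38, with all terms in [32, 38); so sup_n |d_n| = 38 (the supremum is the limit, not attained). So ||M|| = 38.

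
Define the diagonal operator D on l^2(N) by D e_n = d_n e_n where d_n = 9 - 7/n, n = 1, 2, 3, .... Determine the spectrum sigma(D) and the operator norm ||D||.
sigma(D) = {9 - 7/n : n ≥ 1} ∪ {9}; ||D|| = 9

A bounded diagonal operator on l^2 with diagonal entries d_n has spectrum equal to the closure of {d_n : n ≥ 1}: every d_n is an eigenvalue (with eigenvector e_n), so {d_n} ⊂ sigma(D); the spectrum is closed, so its closure is too; and for lambda not in the closure, (D - lambda I) has bounded inverse (the diagonal entries 1/(d_n - lambda) are bounded). For our sequence d_n = 9 - 7/n, n = 1, 2, 3, ...:
  - {d_n} = {9 - 7/n : n ≥ 1}; the only limit point is 9
  - closure = {9 - 7/n : n ≥ 1} ∪ {9}
For the norm: a diagonal operator has ||D|| = sup_n |d_n|. Here d_n = 9 - 7/n increases monotonically from d_1 = 2 toward 9, with all terms in [2, 9); so sup_n |d_n| = 9 (the supremum is the limit, not attained). So ||D|| = 9.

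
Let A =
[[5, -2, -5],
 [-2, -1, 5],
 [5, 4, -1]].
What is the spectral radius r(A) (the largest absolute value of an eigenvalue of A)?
r(A) ≈ 5.2202

The eigenvalues of A are the roots of its characteristic polynomial. With M = A (coefficients from the trace, the sum of principal 2x2 minors, and det A):
  p(λ) = det(λ I - M) = λ^3 - 3λ^2 - 8λ + 126.
No integer candidate from the rational root theorem (±divisors of 126) is a root, so the roots are irrational. The cubic discriminant is Δ = -357988 < 0, so there is one real root and a complex-conjugate pair. p(-5) = -34 and p(-4) = 46 have opposite signs, so a root lies in (-5, -4); Newton's method refines it to λ ≈ -4.6238. Dividing out (λ - (-4.6238)) leaves approximately λ^2 - 7.6238λ + 27.2505. For λ^2 - 7.6238λ + 27.2505 the discriminant is -50.8802. It is negative, so the remaining roots are the complex-conjugate pair λ ≈ 3.8119 ± 3.5665i. Their product equals the constant term, so |λ|^2 ≈ 27.2505 and |λ| ≈ 5.2202.
Thus the eigenvalues (to 4 decimals) are -4.6238 (modulus 4.6238); 3.8119 ± 3.5665i (modulus 5.2202). The spectral radius is the largest modulus: r(A) ≈ 5.2202. (Cross-check: r(A) ≤ ||A||_2 ≈ 9.665; equality holds whenever A is normal, though it can also hold for some non-normal A.)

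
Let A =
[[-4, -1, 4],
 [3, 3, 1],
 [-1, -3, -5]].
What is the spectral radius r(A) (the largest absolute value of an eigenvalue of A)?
r(A) = 5

The eigenvalues of A are the roots of its characteristic polynomial. With M = A (coefficients from the trace, the sum of principal 2x2 minors, and det A):
  p(λ) = det(λ I - M) = λ^3 + 6λ^2 + 3λ - 10.
By the rational root theorem any rational root is an integer divisor of 10. Testing λ = -5: p(-5) = -125 + 150 - 15 - 10 = 0, so λ = -5 is a root. Dividing out (λ + 5) leaves p(λ) = (λ + 5)(λ^2 + λ - 2). For λ^2 + λ - 2 the discriminant is 9. It is a perfect square (3^2), so the roots are rational: λ = (-1 ± 3)/2 = 1, -2.
Thus the eigenvalues (to 4 decimals) are 1 (modulus 1); -2 (modulus 2); -5 (modulus 5). The spectral radius is the largest modulus: r(A) = 5. (Cross-check: r(A) ≤ ||A||_2 ≈ 6.9734; equality holds whenever A is normal, though it can also hold for some non-normal A.)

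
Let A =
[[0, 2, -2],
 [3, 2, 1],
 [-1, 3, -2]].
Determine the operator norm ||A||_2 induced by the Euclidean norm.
||A||_2 ≈ 4.6845 (= sqrt(largest eigenvalue of A^T A))

||A||_2 = sigma_max(A) = sqrt(lambda_max(A^T A)). Form the symmetric matrix M = A^T A =
[[10, 3, 5],
 [3, 17, -8],
 [5, -8, 9]].
Its characteristic polynomial (trace, sum of principal 2x2 minors, determinant of M give the coefficients) is
  p(λ) = det(λ I - M) = λ^3 - 36λ^2 + 315λ - 144.
No integer candidate from the rational root theorem (±divisors of 144) is a root, so the roots are irrational. The cubic discriminant is Δ = 5531652 > 0, so there are three distinct real roots. p(0) = -144 and p(1) = 136 have opposite signs, so a root lies in (0, 1); Newton's method refines it to λ ≈ 0.4835. p(13) = 64 and p(14) = -46 have opposite signs, so a root lies in (13, 14); Newton's method refines it to λ ≈ 13.5716. p(21) = -144 and p(22) = 10 have opposite signs, so a root lies in (21, 22); Newton's method refines it to λ ≈ 21.9449. Check (Vieta): the three roots sum to 36, matching tr M = 36.
So the eigenvalues of A^T A are ≈ 0.4835, 13.5716, 21.9449 (all ≥ 0, as they must be for A^T A). The largest is λ_max ≈ 21.9449, hence ||A||_2 = sqrt(λ_max) ≈ 4.6845.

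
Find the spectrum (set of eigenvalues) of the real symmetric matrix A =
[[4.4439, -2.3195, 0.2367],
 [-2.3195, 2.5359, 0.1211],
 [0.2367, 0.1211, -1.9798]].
sigma(A) ≈ {-2, 1, 6}

A is real symmetric, so its spectrum consists of real eigenvalues. Expanding the characteristic polynomial of the displayed matrix gives
  det(λ I - A) = p(λ) = λ^3 + (-5)λ^2 + (-8)λ + (12).
Solving p(λ) = 0 yields eigenvalues ≈ -2, 1, 6. (A is shown rounded to 4 decimals, so these recover the underlying integer eigenvalues to within that precision.)
Verification: the trace of A = 5 equals the sum of eigenvalues 5, and det(A) ≈ -11.9997 matches the eigenvalue product -12.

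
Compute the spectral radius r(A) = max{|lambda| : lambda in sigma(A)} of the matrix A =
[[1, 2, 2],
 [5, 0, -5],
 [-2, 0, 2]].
r(A) = 4

The eigenvalues of A are the roots of its characteristic polynomial. With M = A (coefficients from the trace, the sum of principal 2x2 minors, and det A):
  p(λ) = det(λ I - M) = λ^3 - 3λ^2 - 4λ.
The constant term is 0, so λ = 0 is a root. Dividing out λ leaves p(λ) = λ(λ^2 - 3λ - 4). For λ^2 - 3λ - 4 the discriminant is 25. It is a perfect square (5^2), so the roots are rational: λ = (3 ± 5)/2 = 4, -1.
Thus the eigenvalues (to 4 decimals) are 4 (modulus 4); -1 (modulus 1); 0 (modulus 0). The spectral radius is the largest modulus: r(A) = 4. (Cross-check: r(A) ≤ ||A||_2 ≈ 7.6541; equality holds whenever A is normal, though it can also hold for some non-normal A.)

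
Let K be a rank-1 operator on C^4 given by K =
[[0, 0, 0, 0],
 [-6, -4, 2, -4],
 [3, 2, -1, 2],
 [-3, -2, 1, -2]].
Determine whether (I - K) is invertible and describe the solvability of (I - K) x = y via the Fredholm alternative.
(I - K) is invertible (det(I - K) = 8 ≠ 0), so for every y in C^4 the equation (I - K) x = y has a unique solution.

K has rank 1, so it is an outer product K = u v^T: every row of K is a multiple of one row vector. Reading off the entries, u = (0, -2, 1, -1) and v = (3, 2, -1, 2) (row i of K equals u_i·v^T). A rank-one matrix u v^T satisfies K u = u (v·u) and kills the (3)-dimensional subspace v^⊥, so its characteristic polynomial is lambda^3 (lambda - v·u) with v·u = tr K = -7. Hence the eigenvalues of I - K are 1 (multiplicity 3) and 1 - (-7) = 8, so det(I - K) = 8. (Direct check: I - K =
[[1, 0, 0, 0],
 [6, 5, -2, 4],
 [-3, -2, 2, -2],
 [3, 2, -1, 3]]
has determinant 8.) The finite-dimensional Fredholm alternative says: either (I - K) is invertible, or ker(I - K) ≠ {0} and then range(I - K) = ker((I - K)^*)^⊥, with dim ker(I - K) = dim ker((I - K)^*). Since det(I - K) ≠ 0, 1 is not an eigenvalue of K and ker(I - K) = {0}, so we are in the first case: for every y there is a unique x = (I - K)^(-1) y. Explicitly, by the Sherman–Morrison formula, (I - u v^T)^(-1) = I + u v^T/(1 - v·u), i.e. (I - K)^(-1) = I + K/(8).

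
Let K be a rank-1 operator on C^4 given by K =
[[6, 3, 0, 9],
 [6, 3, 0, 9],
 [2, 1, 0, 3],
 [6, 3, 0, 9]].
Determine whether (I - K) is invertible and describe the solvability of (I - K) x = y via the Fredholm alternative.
(I - K) is invertible (det(I - K) = -17 ≠ 0), so for every y in C^4 the equation (I - K) x = y has a unique solution.

K has rank 1, so it is an outer product K = u v^T: every row of K is a multiple of one row vector. Reading off the entries, u = (3, 3, 1, 3) and v = (2, 1, 0, 3) (row i of K equals u_i·v^T). A rank-one matrix u v^T satisfies K u = u (v·u) and kills the (3)-dimensional subspace v^⊥, so its characteristic polynomial is lambda^3 (lambda - v·u) with v·u = tr K = 18. Hence the eigenvalues of I - K are 1 (multiplicity 3) and 1 - (18) = -17, so det(I - K) = -17. (Direct check: I - K =
[[-5, -3, 0, -9],
 [-6, -2, 0, -9],
 [-2, -1, 1, -3],
 [-6, -3, 0, -8]]
has determinant -17.) The finite-dimensional Fredholm alternative says: either (I - K) is invertible, or ker(I - K) ≠ {0} and then range(I - K) = ker((I - K)^*)^⊥, with dim ker(I - K) = dim ker((I - K)^*). Since det(I - K) ≠ 0, 1 is not an eigenvalue of K and ker(I - K) = {0}, so we are in the first case: for every y there is a unique x = (I - K)^(-1) y. Explicitly, by the Sherman–Morrison formula, (I - u v^T)^(-1) = I + u v^T/(1 - v·u), i.e. (I - K)^(-1) = I + K/(-17).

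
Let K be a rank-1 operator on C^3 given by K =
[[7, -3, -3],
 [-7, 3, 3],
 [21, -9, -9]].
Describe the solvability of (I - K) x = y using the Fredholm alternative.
(I - K) is singular (det(I - K) = 0, i.e. 1 ∈ sigma(K)). (I - K) x = y is solvable iff y ⊥ ker((I - K)^*) = span{(7, -3, -3)}, i.e. iff 7y_1 - 3y_2 - 3y_3 = 0. When solvable, the solutions are x = y + c·(1, -1, 3), c arbitrary (ker(I - K) = span{(1, -1, 3)}, dimension 1).

K has rank 1, so it is an outer product K = u v^T: every row of K is a multiple of one row vector. Reading off the entries, u = (1, -1, 3) and v = (7, -3, -3) (row i of K equals u_i·v^T). A rank-one matrix u v^T satisfies K u = u (v·u) and kills the (2)-dimensional subspace v^⊥, so its characteristic polynomial is lambda^2 (lambda - v·u) with v·u = tr K = 1. Hence the eigenvalues of I - K are 1 (multiplicity 2) and 1 - (1) = 0, so det(I - K) = 0. (Direct check: I - K =
[[-6, 3, 3],
 [7, -2, -3],
 [-21, 9, 10]]
has determinant 0.) So 1 is an eigenvalue of K and (I - K) is not invertible. The finite-dimensional Fredholm alternative says: either (I - K) is invertible, or ker(I - K) ≠ {0} and then range(I - K) = ker((I - K)^*)^⊥, with dim ker(I - K) = dim ker((I - K)^*). We are in the second case, so we need both kernels. Kernel of I - K: (I - K) u = u - u (v·u) = u - u = 0, so ker(I - K) = span{u} = span{(1, -1, 3)} (it is exactly 1-dimensional because rank(I - K) = 2). Kernel of the adjoint: K is real, so (I - K)^* = I - K^T = I - v u^T, and (I - v u^T) v = v - v (u·v) = 0; hence ker((I - K)^*) = span{v} = span{(7, -3, -3)}. Therefore (I - K) x = y is solvable iff <y, v> = 0, i.e. iff 7y_1 - 3y_2 - 3y_3 = 0. When this holds, K y = u (v·y) = 0, so (I - K) y = y and x = y is a particular solution; the full solution set is the line x = y + c·u = y + c·(1, -1, 3), c ∈ C.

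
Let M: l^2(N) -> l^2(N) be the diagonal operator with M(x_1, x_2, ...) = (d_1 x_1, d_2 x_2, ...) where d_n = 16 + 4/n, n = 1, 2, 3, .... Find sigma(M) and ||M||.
sigma(M) = {16 + 4/n : n ≥ 1} ∪ {16}; ||M|| = 20

A bounded diagonal operator on l^2 with diagonal entries d_n has spectrum equal to the closure of {d_n : n ≥ 1}: every d_n is an eigenvalue (with eigenvector e_n), so {d_n} ⊂ sigma(M); the spectrum is closed, so its closure is too; and for lambda not in the closure, (M - lambda I) has bounded inverse (the diagonal entries 1/(d_n - lambda) are bounded). For our sequence d_n = 16 + 4/n, n = 1, 2, 3, ...:
  - {d_n} = {16 + 4/n : n ≥ 1}; the only limit point is 16
  - closure = {16 + 4/n : n ≥ 1} ∪ {16}
For the norm: a diagonal operator has ||M|| = sup_n |d_n|. Here d_n = 16 + 4/n is positive and decreasing, so sup_n |d_n| = d_1 = 16 + 4 = 20. So ||M|| = 20.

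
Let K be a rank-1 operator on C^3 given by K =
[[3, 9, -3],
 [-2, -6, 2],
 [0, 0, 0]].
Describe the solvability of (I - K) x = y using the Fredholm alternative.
(I - K) is invertible (det(I - K) = 4 ≠ 0), so for every y in C^3 the equation (I - K) x = y has a unique solution.

K has rank 1, so it is an outer product K = u v^T: every row of K is a multiple of one row vector. Reading off the entries, u = (-3, 2, 0) and v = (-1, -3, 1) (row i of K equals u_i·v^T). A rank-one matrix u v^T satisfies K u = u (v·u) and kills the (2)-dimensional subspace v^⊥, so its characteristic polynomial is lambda^2 (lambda - v·u) with v·u = tr K = -3. Hence the eigenvalues of I - K are 1 (multiplicity 2) and 1 - (-3) = 4, so det(I - K) = 4. (Direct check: I - K =
[[-2, -9, 3],
 [2, 7, -2],
 [0, 0, 1]]
has determinant 4.) The finite-dimensional Fredholm alternative says: either (I - K) is invertible, or ker(I - K) ≠ {0} and then range(I - K) = ker((I - K)^*)^⊥, with dim ker(I - K) = dim ker((I - K)^*). Since det(I - K) ≠ 0, 1 is not an eigenvalue of K and ker(I - K) = {0}, so we are in the first case: for every y there is a unique x = (I - K)^(-1) y. Explicitly, by the Sherman–Morrison formula, (I - u v^T)^(-1) = I + u v^T/(1 - v·u), i.e. (I - K)^(-1) = I + K/(4).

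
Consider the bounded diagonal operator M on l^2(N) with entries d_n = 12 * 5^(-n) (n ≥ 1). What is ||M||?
||M|| = 12/5 (attained at n = 1)

For M diagonal, ||M|| = sup_n |d_n|. The sequence d_n = 12 * 5^(-n) is positive and strictly decreasing (ratio 5^(-1) < 1), so the supremum is d_1 = 12/5. Hence ||M|| = 12/5.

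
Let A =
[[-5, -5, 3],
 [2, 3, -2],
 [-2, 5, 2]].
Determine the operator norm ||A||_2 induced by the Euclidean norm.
||A||_2 ≈ 8.845 (= sqrt(largest eigenvalue of A^T A))

||A||_2 = sigma_max(A) = sqrt(lambda_max(A^T A)). Form the symmetric matrix M = A^T A =
[[33, 21, -23],
 [21, 59, -11],
 [-23, -11, 17]].
Its characteristic polynomial (trace, sum of principal 2x2 minors, determinant of M give the coefficients) is
  p(λ) = det(λ I - M) = λ^3 - 109λ^2 + 2420λ - 1024.
No integer candidate from the rational root theorem (±divisors of 1024) is a root, so the roots are irrational. The cubic discriminant is Δ = 12419179024 > 0, so there are three distinct real roots. p(0) = -1024 and p(1) = 1288 have opposite signs, so a root lies in (0, 1); Newton's method refines it to λ ≈ 0.4315. p(30) = 476 and p(31) = -962 have opposite signs, so a root lies in (30, 31); Newton's method refines it to λ ≈ 30.3337. p(78) = -868 and p(79) = 2926 have opposite signs, so a root lies in (78, 79); Newton's method refines it to λ ≈ 78.2348. Check (Vieta): the three roots sum to 109, matching tr M = 109.
So the eigenvalues of A^T A are ≈ 0.4315, 30.3337, 78.2348 (all ≥ 0, as they must be for A^T A). The largest is λ_max ≈ 78.2348, hence ||A||_2 = sqrt(λ_max) ≈ 8.845.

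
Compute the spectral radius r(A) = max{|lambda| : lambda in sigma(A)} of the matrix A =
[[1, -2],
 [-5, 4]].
r(A) = 6

The eigenvalues of A are the roots of its characteristic polynomial. With M = A (coefficients from the trace and determinant):
  p(λ) = det(λ I - M) = λ^2 - 5λ - 6.
For λ^2 - 5λ - 6 the discriminant is 49. It is a perfect square (7^2), so the roots are rational: λ = (5 ± 7)/2 = 6, -1.
Thus the eigenvalues (to 4 decimals) are 6 (modulus 6); -1 (modulus 1). The spectral radius is the largest modulus: r(A) = 6. (Cross-check: r(A) ≤ ||A||_2 ≈ 6.7234; equality holds whenever A is normal, though it can also hold for some non-normal A.)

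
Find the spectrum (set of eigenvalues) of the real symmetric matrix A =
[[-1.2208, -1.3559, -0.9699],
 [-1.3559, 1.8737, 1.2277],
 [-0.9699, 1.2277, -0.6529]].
sigma(A) ≈ {-2, -1, 3}

A is real symmetric, so its spectrum consists of real eigenvalues. Expanding the characteristic polynomial of the displayed matrix gives
  det(λ I - A) = p(λ) = λ^3 + (0)λ^2 + (-7)λ + (-6).
Solving p(λ) = 0 yields eigenvalues ≈ -2, -1, 3. (A is shown rounded to 4 decimals, so these recover the underlying integer eigenvalues to within that precision.)
Verification: the trace of A = 0 equals the sum of eigenvalues 0, and det(A) ≈ 6.0003 matches the eigenvalue product 6.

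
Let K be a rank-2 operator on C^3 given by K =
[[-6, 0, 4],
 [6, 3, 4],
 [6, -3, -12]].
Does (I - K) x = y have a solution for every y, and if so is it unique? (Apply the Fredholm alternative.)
(I - K) is invertible (det(I - K) = 22 ≠ 0), so for every y in C^3 the equation (I - K) x = y has a unique solution.

K has rank 2 and factors as K = U V^T = u1 v1^T + u2 v2^T with u1 = (0, -3, 3), v1 = (-1, -1, -2), u2 = (-2, 1, 3), v2 = (3, 0, -2) (multiplying out reproduces the displayed K). The nonzero eigenvalues of U V^T coincide with those of the 2 x 2 matrix G = V^T U = [[v1·u1, v1·u2], [v2·u1, v2·u2]] = [[-3, -5], [-6, -12]], and by the Sylvester determinant identity det(I_3 - U V^T) = det(I_2 - V^T U) = det([[4, 5], [6, 13]]) = (4)(13) - (5)(6) = 22. (Direct check: I - K =
[[7, 0, -4],
 [-6, -2, -4],
 [-6, 3, 13]]
has determinant 22.) The finite-dimensional Fredholm alternative says: either (I - K) is invertible, or ker(I - K) ≠ {0} and then range(I - K) = ker((I - K)^*)^⊥, with dim ker(I - K) = dim ker((I - K)^*). Since det(I - K) ≠ 0, 1 is not an eigenvalue of K and ker(I - K) = {0}, so we are in the first case: for every y there is a unique x = (I - K)^(-1) y. (Explicitly, by the Woodbury identity, (I - U V^T)^(-1) = I + U (I_2 - G)^(-1) V^T.)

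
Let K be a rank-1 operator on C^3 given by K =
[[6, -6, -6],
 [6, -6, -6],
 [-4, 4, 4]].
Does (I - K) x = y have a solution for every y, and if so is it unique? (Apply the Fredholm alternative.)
(I - K) is invertible (det(I - K) = -3 ≠ 0), so for every y in C^3 the equation (I - K) x = y has a unique solution.

K has rank 1, so it is an outer product K = u v^T: every row of K is a multiple of one row vector. Reading off the entries, u = (3, 3, -2) and v = (2, -2, -2) (row i of K equals u_i·v^T). A rank-one matrix u v^T satisfies K u = u (v·u) and kills the (2)-dimensional subspace v^⊥, so its characteristic polynomial is lambda^2 (lambda - v·u) with v·u = tr K = 4. Hence the eigenvalues of I - K are 1 (multiplicity 2) and 1 - (4) = -3, so det(I - K) = -3. (Direct check: I - K =
[[-5, 6, 6],
 [-6, 7, 6],
 [4, -4, -3]]
has determinant -3.) The finite-dimensional Fredholm alternative says: either (I - K) is invertible, or ker(I - K) ≠ {0} and then range(I - K) = ker((I - K)^*)^⊥, with dim ker(I - K) = dim ker((I - K)^*). Since det(I - K) ≠ 0, 1 is not an eigenvalue of K and ker(I - K) = {0}, so we are in the first case: for every y there is a unique x = (I - K)^(-1) y. Explicitly, by the Sherman–Morrison formula, (I - u v^T)^(-1) = I + u v^T/(1 - v·u), i.e. (I - K)^(-1) = I + K/(-3).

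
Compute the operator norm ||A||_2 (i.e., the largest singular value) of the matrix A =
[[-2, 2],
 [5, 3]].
||A||_2 = sqrt((42 + sqrt(740))/2) ≈ 5.8823 (= sqrt(largest eigenvalue of A^T A))

||A||_2 = sigma_max(A) = sqrt(lambda_max(A^T A)). Form the symmetric matrix M = A^T A =
[[29, 11],
 [11, 13]].
Its characteristic polynomial (trace, determinant of M give the coefficients) is
  p(λ) = det(λ I - M) = λ^2 - 42λ + 256.
For λ^2 - 42λ + 256 the discriminant is 740. It is nonnegative but not a perfect square, so the roots are real and irrational: λ = (42 ± sqrt(740))/2 ≈ 34.6015, 7.3985.
So the eigenvalues of A^T A are ≈ 7.3985, 34.6015 (all ≥ 0, as they must be for A^T A). The largest is λ_max = (42 + sqrt(740))/2 ≈ 34.6015, hence ||A||_2 = sqrt(λ_max) = sqrt((42 + sqrt(740))/2) ≈ 5.8823.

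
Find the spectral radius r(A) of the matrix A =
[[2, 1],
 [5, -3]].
r(A) = (1 + sqrt(45))/2 ≈ 3.8541

The eigenvalues of A are the roots of its characteristic polynomial. With M = A (coefficients from the trace and determinant):
  p(λ) = det(λ I - M) = λ^2 + λ - 11.
For λ^2 + λ - 11 the discriminant is 45. It is nonnegative but not a perfect square, so the roots are real and irrational: λ = (-1 ± sqrt(45))/2 ≈ 2.8541, -3.8541.
Thus the eigenvalues (to 4 decimals) are 2.8541 (modulus 2.8541); -3.8541 (modulus 3.8541). The spectral radius is the largest modulus: r(A) = (1 + sqrt(45))/2 ≈ 3.8541. (Cross-check: r(A) ≤ ||A||_2 ≈ 5.9667; equality holds whenever A is normal, though it can also hold for some non-normal A.)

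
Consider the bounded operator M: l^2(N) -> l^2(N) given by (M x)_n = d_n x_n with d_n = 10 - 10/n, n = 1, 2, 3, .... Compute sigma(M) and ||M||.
sigma(M) = {10 - 10/n : n ≥ 1} ∪ {10}; ||M|| = 10

A bounded diagonal operator on l^2 with diagonal entries d_n has spectrum equal to the closure of {d_n : n ≥ 1}: every d_n is an eigenvalue (with eigenvector e_n), so {d_n} ⊂ sigma(M); the spectrum is closed, so its closure is too; and for lambda not in the closure, (M - lambda I) has bounded inverse (the diagonal entries 1/(d_n - lambda) are bounded). For our sequence d_n = 10 - 10/n, n = 1, 2, 3, ...:
  - {d_n} = {10 - 10/n : n ≥ 1}; the only limit point is 10
  - closure = {10 - 10/n : n ≥ 1} ∪ {10}
For the norm: a diagonal operator has ||M|| = sup_n |d_n|. Here d_n = 10 - 10/n increases monotonically from d_1 = 0 toward 10, with all terms in [0, 10); so sup_n |d_n| = 10 (the supremum is the limit, not attained). So ||M|| = 10.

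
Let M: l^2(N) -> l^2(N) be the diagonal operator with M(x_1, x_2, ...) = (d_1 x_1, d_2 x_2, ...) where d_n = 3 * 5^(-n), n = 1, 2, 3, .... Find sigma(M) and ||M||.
sigma(M) = {3 * 5^(-n) : n ≥ 1} ∪ {0}; ||M|| = 3/5

A bounded diagonal operator on l^2 with diagonal entries d_n has spectrum equal to the closure of {d_n : n ≥ 1}: every d_n is an eigenvalue (with eigenvector e_n), so {d_n} ⊂ sigma(M); the spectrum is closed, so its closure is too; and for lambda not in the closure, (M - lambda I) has bounded inverse (the diagonal entries 1/(d_n - lambda) are bounded). For our sequence d_n = 3 * 5^(-n), n = 1, 2, 3, ...:
  - {d_n} = {3 * 5^(-n) : n ≥ 1}; the only limit point is 0
  - closure = {3 * 5^(-n) : n ≥ 1} ∪ {0}
For the norm: a diagonal operator has ||M|| = sup_n |d_n|. Here d_n = 3 * 5^(-n) is positive and decreasing, so sup_n |d_n| = d_1 = 3/5. So ||M|| = 3/5.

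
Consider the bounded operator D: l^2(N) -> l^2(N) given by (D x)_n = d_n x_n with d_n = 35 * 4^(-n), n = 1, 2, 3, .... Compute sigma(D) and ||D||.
sigma(D) = {35 * 4^(-n) : n ≥ 1} ∪ {0}; ||D|| = 35/4

A bounded diagonal operator on l^2 with diagonal entries d_n has spectrum equal to the closure of {d_n : n ≥ 1}: every d_n is an eigenvalue (with eigenvector e_n), so {d_n} ⊂ sigma(D); the spectrum is closed, so its closure is too; and for lambda not in the closure, (D - lambda I) has bounded inverse (the diagonal entries 1/(d_n - lambda) are bounded). For our sequence d_n = 35 * 4^(-n), n = 1, 2, 3, ...:
  - {d_n} = {35 * 4^(-n) : n ≥ 1}; the only limit point is 0
  - closure = {35 * 4^(-n) : n ≥ 1} ∪ {0}
For the norm: a diagonal operator has ||D|| = sup_n |d_n|. Here d_n = 35 * 4^(-n) is positive and decreasing, so sup_n |d_n| = d_1 = 35/4. So ||D|| = 35/4.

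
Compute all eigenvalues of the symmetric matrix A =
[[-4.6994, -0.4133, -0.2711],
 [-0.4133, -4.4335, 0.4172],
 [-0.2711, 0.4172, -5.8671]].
sigma(A) ≈ {-6, -5, -4}

A is real symmetric, so its spectrum consists of real eigenvalues. Expanding the characteristic polynomial of the displayed matrix gives
  det(λ I - A) = p(λ) = λ^3 + (15)λ^2 + (74)λ + (120).
Solving p(λ) = 0 yields eigenvalues ≈ -6, -5, -4. (A is shown rounded to 4 decimals, so these recover the underlying integer eigenvalues to within that precision.)
Verification: the trace of A = -15 equals the sum of eigenvalues -15, and det(A) ≈ -120.0003 matches the eigenvalue product -120.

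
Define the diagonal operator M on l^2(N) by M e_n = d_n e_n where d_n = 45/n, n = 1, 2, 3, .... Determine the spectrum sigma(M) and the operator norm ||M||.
sigma(M) = {45/n : n ≥ 1} ∪ {0}; ||M|| = 45

A bounded diagonal operator on l^2 with diagonal entries d_n has spectrum equal to the closure of {d_n : n ≥ 1}: every d_n is an eigenvalue (with eigenvector e_n), so {d_n} ⊂ sigma(M); the spectrum is closed, so its closure is too; and for lambda not in the closure, (M - lambda I) has bounded inverse (the diagonal entries 1/(d_n - lambda) are bounded). For our sequence d_n = 45/n, n = 1, 2, 3, ...:
  - {d_n} = {45/n : n ≥ 1}; the only limit point is 0
  - closure = {45/n : n ≥ 1} ∪ {0}
For the norm: a diagonal operator has ||M|| = sup_n |d_n|. Here d_n = 45/n is positive and decreasing, so sup_n |d_n| = d_1 = 45. So ||M|| = 45.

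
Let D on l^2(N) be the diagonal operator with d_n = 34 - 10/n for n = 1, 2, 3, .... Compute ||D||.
||D|| = 34

For a diagonal operator on l^2 with entries d_n, ||D|| = sup_n |d_n|. Here d_1 = 24, d_2 = 29, ..., and d_n = 34 - 10/n increases monotonically toward 34. All terms lie in [24, 34), so |d_n| = d_n and the supremum is the limit 34, which is not attained by any individual d_n. Hence ||D|| = 34.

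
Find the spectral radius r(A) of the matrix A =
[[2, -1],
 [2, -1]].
r(A) = 1

The eigenvalues of A are the roots of its characteristic polynomial. With M = A (coefficients from the trace and determinant):
  p(λ) = det(λ I - M) = λ^2 - λ.
For λ^2 - λ the discriminant is 1. It is a perfect square (1^2), so the roots are rational: λ = (1 ± 1)/2 = 1, 0.
Thus the eigenvalues (to 4 decimals) are 1 (modulus 1); 0 (modulus 0). The spectral radius is the largest modulus: r(A) = 1. (Cross-check: r(A) ≤ ||A||_2 ≈ 3.1623; equality holds whenever A is normal, though it can also hold for some non-normal A.)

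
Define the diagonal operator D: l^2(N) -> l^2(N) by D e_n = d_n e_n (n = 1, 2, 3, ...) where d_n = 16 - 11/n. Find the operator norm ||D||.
||D|| = 16

For a diagonal operator on l^2 with entries d_n, ||D|| = sup_n |d_n|. Here d_1 = 5, d_2 = 21/2, ..., and d_n = 16 - 11/n increases monotonically toward 16. All terms lie in [5, 16), so |d_n| = d_n and the supremum is the limit 16, which is not attained by any individual d_n. Hence ||D|| = 16.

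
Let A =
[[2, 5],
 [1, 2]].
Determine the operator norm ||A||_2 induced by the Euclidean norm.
||A||_2 = sqrt((34 + sqrt(1152))/2) ≈ 5.8284 (= sqrt(largest eigenvalue of A^T A))

||A||_2 = sigma_max(A) = sqrt(lambda_max(A^T A)). Form the symmetric matrix M = A^T A =
[[5, 12],
 [12, 29]].
Its characteristic polynomial (trace, determinant of M give the coefficients) is
  p(λ) = det(λ I - M) = λ^2 - 34λ + 1.
For λ^2 - 34λ + 1 the discriminant is 1152. It is nonnegative but not a perfect square, so the roots are real and irrational: λ = (34 ± sqrt(1152))/2 ≈ 33.9706, 0.0294.
So the eigenvalues of A^T A are ≈ 0.0294, 33.9706 (all ≥ 0, as they must be for A^T A). The largest is λ_max = (34 + sqrt(1152))/2 ≈ 33.9706, hence ||A||_2 = sqrt(λ_max) = sqrt((34 + sqrt(1152))/2) ≈ 5.8284.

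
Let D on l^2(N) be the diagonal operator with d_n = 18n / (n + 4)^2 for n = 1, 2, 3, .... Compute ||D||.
||D|| = 9/8 (attained at n = 4)

For D diagonal, ||D|| = sup_n |d_n|. Treat f(x) = 18x / (x + 4)^2 for real x > 0. By the quotient rule, f'(x) = 18(4 - x)/(x + 4)^3, which is positive for x < 4 and negative for x > 4. So f has a unique maximum at x = 4, and since 4 is a positive integer, the supremum over n ≥ 1 is attained at n = 4: d_4 = 18·4/(4 + 4)^2 = 18·4/64 = 9/8. Hence ||D|| = 9/8.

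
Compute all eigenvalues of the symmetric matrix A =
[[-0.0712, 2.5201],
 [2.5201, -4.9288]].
sigma(A) ≈ {-6, 1}

A is real symmetric, so its spectrum consists of real eigenvalues. Expanding the characteristic polynomial of the displayed matrix gives
  det(λ I - A) = p(λ) = λ^2 + (5)λ + (-6).
Solving p(λ) = 0 yields eigenvalues ≈ -6, 1. (A is shown rounded to 4 decimals, so these recover the underlying integer eigenvalues to within that precision.)
Verification: the trace of A = -5 equals the sum of eigenvalues -5, and det(A) ≈ -6.0000 matches the eigenvalue product -6.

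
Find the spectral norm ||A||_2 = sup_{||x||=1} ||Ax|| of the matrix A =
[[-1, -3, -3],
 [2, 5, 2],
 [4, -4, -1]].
||A||_2 ≈ 7.8265 (= sqrt(largest eigenvalue of A^T A))

||A||_2 = sigma_max(A) = sqrt(lambda_max(A^T A)). Form the symmetric matrix M = A^T A =
[[21, -3, 3],
 [-3, 50, 23],
 [3, 23, 14]].
Its characteristic polynomial (trace, sum of principal 2x2 minors, determinant of M give the coefficients) is
  p(λ) = det(λ I - M) = λ^3 - 85λ^2 + 1497λ - 2601.
No integer candidate from the rational root theorem (±divisors of 2601) is a root, so the roots are irrational. The cubic discriminant is Δ = 2157467616 > 0, so there are three distinct real roots. p(1) = -1188 and p(2) = 61 have opposite signs, so a root lies in (1, 2); Newton's method refines it to λ ≈ 1.948. p(21) = 612 and p(22) = -159 have opposite signs, so a root lies in (21, 22); Newton's method refines it to λ ≈ 21.798. p(61) = -588 and p(62) = 1801 have opposite signs, so a root lies in (61, 62); Newton's method refines it to λ ≈ 61.254. Check (Vieta): the three roots sum to 85, matching tr M = 85.
So the eigenvalues of A^T A are ≈ 1.948, 21.798, 61.254 (all ≥ 0, as they must be for A^T A). The largest is λ_max ≈ 61.254, hence ||A||_2 = sqrt(λ_max) ≈ 7.8265.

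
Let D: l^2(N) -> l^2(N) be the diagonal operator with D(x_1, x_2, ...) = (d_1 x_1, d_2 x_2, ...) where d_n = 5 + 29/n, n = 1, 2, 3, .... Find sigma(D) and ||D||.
sigma(D) = {5 + 29/n : n ≥ 1} ∪ {5}; ||D|| = 34

A bounded diagonal operator on l^2 with diagonal entries d_n has spectrum equal to the closure of {d_n : n ≥ 1}: every d_n is an eigenvalue (with eigenvector e_n), so {d_n} ⊂ sigma(D); the spectrum is closed, so its closure is too; and for lambda not in the closure, (D - lambda I) has bounded inverse (the diagonal entries 1/(d_n - lambda) are bounded). For our sequence d_n = 5 + 29/n, n = 1, 2, 3, ...:
  - {d_n} = {5 + 29/n : n ≥ 1}; the only limit point is 5
  - closure = {5 + 29/n : n ≥ 1} ∪ {5}
For the norm: a diagonal operator has ||D|| = sup_n |d_n|. Here d_n = 5 + 29/n is positive and decreasing, so sup_n |d_n| = d_1 = 5 + 29 = 34. So ||D|| = 34.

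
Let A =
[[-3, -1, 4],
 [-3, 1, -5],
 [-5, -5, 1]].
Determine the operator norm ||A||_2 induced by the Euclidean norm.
||A||_2 ≈ 8.1054 (= sqrt(largest eigenvalue of A^T A))

||A||_2 = sigma_max(A) = sqrt(lambda_max(A^T A)). Form the symmetric matrix M = A^T A =
[[43, 25, -2],
 [25, 27, -14],
 [-2, -14, 42]].
Its characteristic polynomial (trace, sum of principal 2x2 minors, determinant of M give the coefficients) is
  p(λ) = det(λ I - M) = λ^3 - 112λ^2 + 3276λ - 15376.
No integer candidate from the rational root theorem (±divisors of 15376) is a root, so the roots are irrational. The cubic discriminant is Δ = 2747412992 > 0, so there are three distinct real roots. p(5) = -1671 and p(6) = 464 have opposite signs, so a root lies in (5, 6); Newton's method refines it to λ ≈ 5.7749. p(40) = 464 and p(41) = -411 have opposite signs, so a root lies in (40, 41); Newton's method refines it to λ ≈ 40.5276. p(65) = -1011 and p(66) = 464 have opposite signs, so a root lies in (65, 66); Newton's method refines it to λ ≈ 65.6975. Check (Vieta): the three roots sum to 112, matching tr M = 112.
So the eigenvalues of A^T A are ≈ 5.7749, 40.5276, 65.6975 (all ≥ 0, as they must be for A^T A). The largest is λ_max ≈ 65.6975, hence ||A||_2 = sqrt(λ_max) ≈ 8.1054.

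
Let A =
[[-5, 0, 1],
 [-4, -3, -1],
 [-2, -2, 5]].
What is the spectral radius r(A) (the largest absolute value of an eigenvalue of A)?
r(A) ≈ 5.1452

The eigenvalues of A are the roots of its characteristic polynomial. With M = A (coefficients from the trace, the sum of principal 2x2 minors, and det A):
  p(λ) = det(λ I - M) = λ^3 + 3λ^2 - 25λ - 87.
No integer candidate from the rational root theorem (±divisors of 87) is a root, so the roots are irrational. The cubic discriminant is Δ = -9392 < 0, so there is one real root and a complex-conjugate pair. p(5) = -12 and p(6) = 87 have opposite signs, so a root lies in (5, 6); Newton's method refines it to λ ≈ 5.1452. Dividing out (λ - (5.1452)) leaves approximately λ^2 + 8.1452λ + 16.9089. For λ^2 + 8.1452λ + 16.9089 the discriminant is -1.2911. It is negative, so the remaining roots are the complex-conjugate pair λ ≈ -4.0726 ± 0.5681i. Their product equals the constant term, so |λ|^2 ≈ 16.9089 and |λ| ≈ 4.112.
Thus the eigenvalues (to 4 decimals) are 5.1452 (modulus 5.1452); -4.0726 ± 0.5681i (modulus 4.112). The spectral radius is the largest modulus: r(A) ≈ 5.1452. (Cross-check: r(A) ≤ ||A||_2 ≈ 7.5578; equality holds whenever A is normal, though it can also hold for some non-normal A.)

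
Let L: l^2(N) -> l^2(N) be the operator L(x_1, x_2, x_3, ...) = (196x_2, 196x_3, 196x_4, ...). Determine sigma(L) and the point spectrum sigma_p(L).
sigma(L) = closed disk {z in C : |z| ≤ 196}; sigma_p(L) = open disk {z in C : |z| < 196}

Note L = 196·V where V is the unit left shift (V x)_k = x_{k+1}; so sigma(L) = 196·sigma(V) and ||L|| = 196||V||. ||L x||^2 = 38416sum_{k≥2} |x_k|^2 ≤ 38416||x||^2, with equality on {x : x_1 = 0}, so ||L|| = 196. For any lambda with |lambda| < 196, set r = lambda/196 (|r| < 1); the vector x = (1, r, r^2, ...) is in l^2 and satisfies L x = 196(r, r^2, ...) = lambda x, so lambda is an eigenvalue. On the boundary |lambda| = 196 the geometric series diverges, so no l^2 eigenvector exists, but these lambda lie in the approximate point spectrum. Hence sigma(L) is the closed disk of radius 196 and sigma_p(L) is the open disk.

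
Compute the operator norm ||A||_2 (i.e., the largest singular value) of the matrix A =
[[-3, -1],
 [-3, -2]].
||A||_2 = sqrt((23 + sqrt(493))/2) ≈ 4.7541 (= sqrt(largest eigenvalue of A^T A))

||A||_2 = sigma_max(A) = sqrt(lambda_max(A^T A)). Form the symmetric matrix M = A^T A =
[[18, 9],
 [9, 5]].
Its characteristic polynomial (trace, determinant of M give the coefficients) is
  p(λ) = det(λ I - M) = λ^2 - 23λ + 9.
For λ^2 - 23λ + 9 the discriminant is 493. It is nonnegative but not a perfect square, so the roots are real and irrational: λ = (23 ± sqrt(493))/2 ≈ 22.6018, 0.3982.
So the eigenvalues of A^T A are ≈ 0.3982, 22.6018 (all ≥ 0, as they must be for A^T A). The largest is λ_max = (23 + sqrt(493))/2 ≈ 22.6018, hence ||A||_2 = sqrt(λ_max) = sqrt((23 + sqrt(493))/2) ≈ 4.7541.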